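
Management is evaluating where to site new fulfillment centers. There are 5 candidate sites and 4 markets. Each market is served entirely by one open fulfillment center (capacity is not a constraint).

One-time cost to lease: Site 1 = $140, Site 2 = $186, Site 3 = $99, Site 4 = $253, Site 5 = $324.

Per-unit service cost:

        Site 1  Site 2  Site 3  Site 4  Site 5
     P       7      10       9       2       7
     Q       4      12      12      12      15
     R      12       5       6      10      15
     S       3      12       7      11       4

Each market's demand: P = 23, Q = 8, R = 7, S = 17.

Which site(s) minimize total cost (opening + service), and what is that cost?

For any fixed open set, each market goes to its cheapest open site; total = fixed + service.
{Site 1}: P→Site 1 7·23=161, Q→Site 1 4·8=32, R→Site 1 12·7=84, S→Site 1 3·17=51. Service 328; fixed 140; total 468.
{Site 1, Site 3}: service 286 + fixed 239 = 525
{Site 3}: P→Site 3 9·23=207, Q→Site 3 12·8=96, R→Site 3 6·7=42, S→Site 3 7·17=119. Service 464; fixed 99; total 563.
{Site 1, Site 2, Site 3, Site 4, Site 5}: service 164 + fixed 1002 = 1166
No other subset beats 468.

Open Site 1 only; minimum total cost 468.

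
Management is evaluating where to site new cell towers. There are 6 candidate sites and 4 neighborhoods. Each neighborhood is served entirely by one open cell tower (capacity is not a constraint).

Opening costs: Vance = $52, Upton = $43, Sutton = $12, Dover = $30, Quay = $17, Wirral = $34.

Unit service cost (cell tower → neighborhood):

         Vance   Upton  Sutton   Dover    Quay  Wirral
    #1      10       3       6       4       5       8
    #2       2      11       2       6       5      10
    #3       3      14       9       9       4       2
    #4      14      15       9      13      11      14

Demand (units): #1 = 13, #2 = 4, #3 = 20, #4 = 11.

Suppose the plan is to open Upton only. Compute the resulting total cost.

Total cost: 571

Each neighborhood is assigned to its cheapest site among the open ones.
{Upton}: #1→Upton 3·13=39, #2→Upton 11·4=44, #3→Upton 14·20=280, #4→Upton 15·11=165. Service 528; fixed 43; total 571.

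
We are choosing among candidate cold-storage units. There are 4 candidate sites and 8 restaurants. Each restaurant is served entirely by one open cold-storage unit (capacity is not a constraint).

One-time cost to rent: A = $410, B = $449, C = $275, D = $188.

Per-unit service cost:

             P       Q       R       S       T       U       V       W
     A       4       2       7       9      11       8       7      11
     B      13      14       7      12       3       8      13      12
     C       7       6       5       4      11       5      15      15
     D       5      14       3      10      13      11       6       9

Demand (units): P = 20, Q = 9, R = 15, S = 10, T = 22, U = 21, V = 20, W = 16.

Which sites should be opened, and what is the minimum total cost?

Open C and D; minimum total cost 1313.

For any fixed open set, each restaurant goes to its cheapest open site; total = fixed + service.
{C, D}: P→D 5·20=100, Q→C 6·9=54, R→D 3·15=45, S→C 4·10=40, T→C 11·22=242, U→C 5·21=105, V→D 6·20=120, W→D 9·16=144. Service 850; fixed 463; total 1313.
{D}: service 1152 + fixed 188 = 1340
{A}: service 1019 + fixed 410 = 1429
{A, B, C, D}: service 618 + fixed 1322 = 1940
No other subset beats 1313.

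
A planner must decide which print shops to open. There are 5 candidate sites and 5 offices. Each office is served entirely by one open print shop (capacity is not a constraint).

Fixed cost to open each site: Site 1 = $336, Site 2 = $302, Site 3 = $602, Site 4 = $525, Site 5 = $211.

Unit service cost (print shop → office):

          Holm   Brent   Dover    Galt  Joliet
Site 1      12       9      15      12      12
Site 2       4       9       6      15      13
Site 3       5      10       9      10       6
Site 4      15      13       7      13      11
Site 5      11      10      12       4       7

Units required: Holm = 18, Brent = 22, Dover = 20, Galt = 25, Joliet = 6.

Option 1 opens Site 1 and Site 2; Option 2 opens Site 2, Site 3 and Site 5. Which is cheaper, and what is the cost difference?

Option 1 is cheaper by 241.

Option 1: {Site 1, Site 2}: Holm→Site 2 4·18=72, Brent→Site 1 9·22=198, Dover→Site 2 6·20=120, Galt→Site 1 12·25=300, Joliet→Site 1 12·6=72. Service 762; fixed 638; total 1400.
Option 2: {Site 2, Site 3, Site 5}: Holm→Site 2 4·18=72, Brent→Site 2 9·22=198, Dover→Site 2 6·20=120, Galt→Site 5 4·25=100, Joliet→Site 3 6·6=36. Service 526; fixed 1115; total 1641.
Difference: |1400 − 1641| = 241.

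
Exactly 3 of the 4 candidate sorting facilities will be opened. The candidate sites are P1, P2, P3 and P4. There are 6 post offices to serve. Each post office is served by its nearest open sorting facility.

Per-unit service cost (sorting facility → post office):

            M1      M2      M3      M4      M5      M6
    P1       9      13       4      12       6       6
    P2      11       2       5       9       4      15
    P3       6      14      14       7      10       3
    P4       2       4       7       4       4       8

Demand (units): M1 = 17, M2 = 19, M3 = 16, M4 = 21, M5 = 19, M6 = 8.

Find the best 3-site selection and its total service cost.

With exactly 3 open, each post office uses its cheapest among the chosen.
{P2, P3, P4}: M1→P4 2·17=34, M2→P2 2·19=38, M3→P2 5·16=80, M4→P4 4·21=84, M5→P2 4·19=76, M6→P3 3·8=24. Service cost 336.
{P1, P2, P4}: service cost 344
{P1, P3, P4}: service cost 358
Among all 4 size-3 choices, {P2, P3, P4} is lowest.

Choose P2, P3 and P4; total service cost 336.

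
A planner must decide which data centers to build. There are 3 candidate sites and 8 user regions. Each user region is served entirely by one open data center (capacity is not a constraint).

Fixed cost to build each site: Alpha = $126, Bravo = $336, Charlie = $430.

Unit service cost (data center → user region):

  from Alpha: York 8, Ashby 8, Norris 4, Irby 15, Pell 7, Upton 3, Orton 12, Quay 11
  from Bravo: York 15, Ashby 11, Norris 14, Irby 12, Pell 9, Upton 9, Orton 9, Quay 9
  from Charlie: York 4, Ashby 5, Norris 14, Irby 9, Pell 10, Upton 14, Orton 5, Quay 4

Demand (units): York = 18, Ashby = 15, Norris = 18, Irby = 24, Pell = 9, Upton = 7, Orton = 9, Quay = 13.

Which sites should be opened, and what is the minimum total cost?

For any fixed open set, each user region goes to its cheapest open site; total = fixed + service.
{Alpha}: York→Alpha 8·18=144, Ashby→Alpha 8·15=120, Norris→Alpha 4·18=72, Irby→Alpha 15·24=360, Pell→Alpha 7·9=63, Upton→Alpha 3·7=21, Orton→Alpha 12·9=108, Quay→Alpha 11·13=143. Service 1031; fixed 126; total 1157.
{Alpha, Charlie}: York→Charlie 4·18=72, Ashby→Charlie 5·15=75, Norris→Alpha 4·18=72, Irby→Charlie 9·24=216, Pell→Alpha 7·9=63, Upton→Alpha 3·7=21, Orton→Charlie 5·9=45, Quay→Charlie 4·13=52. Service 616; fixed 556; total 1172.
{Charlie}: service 900 + fixed 430 = 1330
{Alpha, Bravo, Charlie}: service 616 + fixed 892 = 1508
(All 7 nonempty subsets were checked; Alpha only is lowest.)

Open Alpha only; minimum total cost 1157.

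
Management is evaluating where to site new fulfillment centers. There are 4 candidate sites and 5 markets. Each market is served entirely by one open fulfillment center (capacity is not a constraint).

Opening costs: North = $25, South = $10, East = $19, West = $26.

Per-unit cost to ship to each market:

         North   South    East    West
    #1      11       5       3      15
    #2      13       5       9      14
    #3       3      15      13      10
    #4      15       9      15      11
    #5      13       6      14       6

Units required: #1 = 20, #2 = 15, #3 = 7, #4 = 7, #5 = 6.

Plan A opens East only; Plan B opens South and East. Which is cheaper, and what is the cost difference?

Plan A: {East}: #1→East 3·20=60, #2→East 9·15=135, #3→East 13·7=91, #4→East 15·7=105, #5→East 14·6=84. Service 475; fixed 19; total 494.
Plan B: {South, East}: #1→East 3·20=60, #2→South 5·15=75, #3→East 13·7=91, #4→South 9·7=63, #5→South 6·6=36. Service 325; fixed 29; total 354.
Difference: |494 − 354| = 140.

Plan B is cheaper by 140.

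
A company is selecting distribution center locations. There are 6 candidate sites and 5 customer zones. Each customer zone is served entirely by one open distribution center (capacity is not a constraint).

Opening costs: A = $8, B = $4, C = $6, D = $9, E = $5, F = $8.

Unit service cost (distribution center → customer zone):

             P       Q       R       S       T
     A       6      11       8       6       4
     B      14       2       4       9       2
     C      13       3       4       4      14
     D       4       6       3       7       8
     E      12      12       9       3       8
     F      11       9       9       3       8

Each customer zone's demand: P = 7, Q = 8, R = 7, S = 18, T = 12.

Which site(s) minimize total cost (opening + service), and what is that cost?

For any fixed open set, each customer zone goes to its cheapest open site; total = fixed + service.
{B, D, E}: P→D 4·7=28, Q→B 2·8=16, R→D 3·7=21, S→E 3·18=54, T→B 2·12=24. Service 143; fixed 18; total 161.
{B, D, F}: service 143 + fixed 21 = 164
{B, C, D, E}: service 143 + fixed 24 = 167
{A, B, C, D, E, F}: service 143 + fixed 40 = 183
No other subset beats 161.

Open B, D and E; minimum total cost 161.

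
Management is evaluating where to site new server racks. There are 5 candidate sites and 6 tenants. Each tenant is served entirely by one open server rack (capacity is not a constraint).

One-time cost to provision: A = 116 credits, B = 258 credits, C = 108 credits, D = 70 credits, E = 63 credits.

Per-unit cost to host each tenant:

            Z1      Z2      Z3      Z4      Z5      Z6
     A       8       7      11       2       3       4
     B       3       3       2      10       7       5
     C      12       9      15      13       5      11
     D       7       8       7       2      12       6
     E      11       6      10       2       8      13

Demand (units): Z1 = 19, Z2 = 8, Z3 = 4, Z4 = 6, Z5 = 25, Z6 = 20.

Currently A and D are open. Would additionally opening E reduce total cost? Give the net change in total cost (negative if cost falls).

Current service cost with {A, D}: 384.
Adding E: each tenant re-picks its cheapest; new service cost 376, saving 8.
Extra fixed cost: 63. Net change = 63 − 8 = 55.
(Totals: 570 → 625.)

No — net change +55 (cost rises by 55).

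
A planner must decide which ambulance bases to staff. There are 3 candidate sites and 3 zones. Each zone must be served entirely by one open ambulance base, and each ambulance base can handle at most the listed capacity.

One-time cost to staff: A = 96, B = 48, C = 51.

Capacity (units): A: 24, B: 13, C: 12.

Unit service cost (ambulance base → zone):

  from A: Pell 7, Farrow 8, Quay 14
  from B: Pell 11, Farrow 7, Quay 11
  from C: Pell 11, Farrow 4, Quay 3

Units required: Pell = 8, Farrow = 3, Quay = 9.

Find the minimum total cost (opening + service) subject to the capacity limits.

Minimum total cost: 226

Open {B, C}: Pell→B 11·8=88, Farrow→C 4·3=12, Quay→C 3·9=27.
Loads: B carries 8/13, C carries 12/12. Service 127; fixed 99; total 226.
Next best feasible plan costs 235.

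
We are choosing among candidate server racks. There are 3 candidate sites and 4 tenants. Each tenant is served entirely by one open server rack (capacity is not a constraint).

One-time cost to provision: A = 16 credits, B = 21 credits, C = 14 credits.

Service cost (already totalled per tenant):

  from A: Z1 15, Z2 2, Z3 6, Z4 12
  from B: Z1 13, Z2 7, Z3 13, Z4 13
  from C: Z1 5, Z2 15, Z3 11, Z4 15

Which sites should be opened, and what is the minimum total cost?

For any fixed open set, each tenant goes to its cheapest open site; total = fixed + service.
{A}: Z1→A 15, Z2→A 2, Z3→A 6, Z4→A 12. Service 35; fixed 16; total 51.
{A, C}: service 25 + fixed 30 = 55
{C}: service 46 + fixed 14 = 60
{A, B, C}: Z1→C 5, Z2→A 2, Z3→A 6, Z4→A 12. Service 25; fixed 51; total 76.
No other subset beats 51.

Open A only; minimum total cost 51.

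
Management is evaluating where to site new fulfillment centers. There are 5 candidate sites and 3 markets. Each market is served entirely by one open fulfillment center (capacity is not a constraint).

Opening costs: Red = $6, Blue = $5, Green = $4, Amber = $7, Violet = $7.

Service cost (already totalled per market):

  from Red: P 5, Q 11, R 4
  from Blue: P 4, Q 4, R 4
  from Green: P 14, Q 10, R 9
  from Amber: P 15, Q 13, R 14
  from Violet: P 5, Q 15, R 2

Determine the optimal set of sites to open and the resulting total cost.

For any fixed open set, each market goes to its cheapest open site; total = fixed + service.
{Blue}: P→Blue 4, Q→Blue 4, R→Blue 4. Service 12; fixed 5; total 17.
{Blue, Green}: service 12 + fixed 9 = 21
{Blue, Violet}: service 10 + fixed 12 = 22
{Red, Blue, Green, Amber, Violet}: service 10 + fixed 29 = 39
No other subset beats 17.

Open Blue only; minimum total cost 17.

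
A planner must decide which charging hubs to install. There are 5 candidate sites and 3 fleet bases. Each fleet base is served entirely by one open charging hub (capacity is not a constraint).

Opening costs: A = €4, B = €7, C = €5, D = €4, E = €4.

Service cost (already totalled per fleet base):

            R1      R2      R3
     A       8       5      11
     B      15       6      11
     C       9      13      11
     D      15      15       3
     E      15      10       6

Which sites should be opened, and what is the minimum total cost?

Open A and D; minimum total cost 24.

For any fixed open set, each fleet base goes to its cheapest open site; total = fixed + service.
{A, D}: R1→A 8, R2→A 5, R3→D 3. Service 16; fixed 8; total 24.
{A, E}: service 19 + fixed 8 = 27
{A}: R1→A 8, R2→A 5, R3→A 11. Service 24; fixed 4; total 28.
{A, B, C, D, E}: R1→A 8, R2→A 5, R3→D 3. Service 16; fixed 24; total 40.
No other subset beats 24.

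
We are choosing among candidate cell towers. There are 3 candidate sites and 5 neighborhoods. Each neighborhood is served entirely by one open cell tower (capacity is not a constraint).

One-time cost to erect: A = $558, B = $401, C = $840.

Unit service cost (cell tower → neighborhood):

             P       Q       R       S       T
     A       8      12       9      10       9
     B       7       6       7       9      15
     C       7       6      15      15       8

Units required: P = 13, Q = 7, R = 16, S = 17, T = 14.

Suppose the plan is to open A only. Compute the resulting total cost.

Each neighborhood is assigned to its cheapest site among the open ones.
{A}: P→A 8·13=104, Q→A 12·7=84, R→A 9·16=144, S→A 10·17=170, T→A 9·14=126. Service 628; fixed 558; total 1186.

Total cost: 1186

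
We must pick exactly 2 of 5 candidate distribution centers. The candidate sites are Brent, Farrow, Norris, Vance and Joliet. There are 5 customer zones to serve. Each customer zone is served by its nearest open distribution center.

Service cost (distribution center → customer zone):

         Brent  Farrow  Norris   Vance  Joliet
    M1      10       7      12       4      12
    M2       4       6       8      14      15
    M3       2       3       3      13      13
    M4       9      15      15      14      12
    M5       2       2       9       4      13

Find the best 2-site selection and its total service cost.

With exactly 2 open, each customer zone uses its cheapest among the chosen.
{Brent, Vance}: M1→Vance 4, M2→Brent 4, M3→Brent 2, M4→Brent 9, M5→Brent 2. Service cost 21.
{Brent, Farrow}: service cost 24
{Brent, Norris}: service cost 27
Among all 10 size-2 choices, {Brent, Vance} is lowest.

Choose Brent and Vance; total service cost 21.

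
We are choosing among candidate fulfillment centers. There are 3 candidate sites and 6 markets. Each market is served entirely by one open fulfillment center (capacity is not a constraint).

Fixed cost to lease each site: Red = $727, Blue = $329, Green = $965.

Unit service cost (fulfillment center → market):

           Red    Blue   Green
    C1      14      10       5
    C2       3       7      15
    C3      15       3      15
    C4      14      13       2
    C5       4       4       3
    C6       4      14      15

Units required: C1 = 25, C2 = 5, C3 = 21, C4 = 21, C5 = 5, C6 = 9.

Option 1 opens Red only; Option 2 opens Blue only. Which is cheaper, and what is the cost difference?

Option 2 is cheaper by 661.

Option 1: {Red}: C1→Red 14·25=350, C2→Red 3·5=15, C3→Red 15·21=315, C4→Red 14·21=294, C5→Red 4·5=20, C6→Red 4·9=36. Service 1030; fixed 727; total 1757.
Option 2: {Blue}: C1→Blue 10·25=250, C2→Blue 7·5=35, C3→Blue 3·21=63, C4→Blue 13·21=273, C5→Blue 4·5=20, C6→Blue 14·9=126. Service 767; fixed 329; total 1096.
Difference: |1757 − 1096| = 661.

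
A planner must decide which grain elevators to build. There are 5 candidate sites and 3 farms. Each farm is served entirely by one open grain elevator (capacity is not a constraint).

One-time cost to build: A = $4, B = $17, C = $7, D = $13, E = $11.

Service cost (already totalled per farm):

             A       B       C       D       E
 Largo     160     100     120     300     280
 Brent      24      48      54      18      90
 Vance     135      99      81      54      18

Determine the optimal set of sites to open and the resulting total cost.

For any fixed open set, each farm goes to its cheapest open site; total = fixed + service.
{A, B, E}: Largo→B 100, Brent→A 24, Vance→E 18. Service 142; fixed 32; total 174.
{B, D, E}: Largo→B 100, Brent→D 18, Vance→E 18. Service 136; fixed 41; total 177.
{A, B, C, E}: Largo→B 100, Brent→A 24, Vance→E 18. Service 142; fixed 39; total 181.
{A, B, C, D, E}: service 136 + fixed 52 = 188
No other subset beats 174.

Open A, B and E; minimum total cost 174.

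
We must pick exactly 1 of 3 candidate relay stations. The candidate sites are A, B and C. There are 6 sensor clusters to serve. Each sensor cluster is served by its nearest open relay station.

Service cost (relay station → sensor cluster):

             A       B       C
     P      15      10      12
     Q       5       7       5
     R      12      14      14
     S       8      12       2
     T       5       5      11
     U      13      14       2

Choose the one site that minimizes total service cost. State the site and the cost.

With exactly 1 open, each sensor cluster uses its cheapest among the chosen.
{C}: P→C 12, Q→C 5, R→C 14, S→C 2, T→C 11, U→C 2. Service cost 46.
{A}: service cost 58
{B}: service cost 62
Among all 3 size-1 choices, {C} is lowest.

Choose C only; total service cost 46.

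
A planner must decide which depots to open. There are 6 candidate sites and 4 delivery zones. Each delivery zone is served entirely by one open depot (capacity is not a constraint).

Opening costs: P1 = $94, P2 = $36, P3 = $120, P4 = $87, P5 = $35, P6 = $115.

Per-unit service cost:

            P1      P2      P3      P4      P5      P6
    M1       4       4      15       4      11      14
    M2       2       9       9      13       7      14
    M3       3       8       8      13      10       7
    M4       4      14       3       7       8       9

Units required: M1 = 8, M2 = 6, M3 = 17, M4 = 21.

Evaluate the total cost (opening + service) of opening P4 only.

Each delivery zone is assigned to its cheapest site among the open ones.
{P4}: M1→P4 4·8=32, M2→P4 13·6=78, M3→P4 13·17=221, M4→P4 7·21=147. Service 478; fixed 87; total 565.

Total cost: 565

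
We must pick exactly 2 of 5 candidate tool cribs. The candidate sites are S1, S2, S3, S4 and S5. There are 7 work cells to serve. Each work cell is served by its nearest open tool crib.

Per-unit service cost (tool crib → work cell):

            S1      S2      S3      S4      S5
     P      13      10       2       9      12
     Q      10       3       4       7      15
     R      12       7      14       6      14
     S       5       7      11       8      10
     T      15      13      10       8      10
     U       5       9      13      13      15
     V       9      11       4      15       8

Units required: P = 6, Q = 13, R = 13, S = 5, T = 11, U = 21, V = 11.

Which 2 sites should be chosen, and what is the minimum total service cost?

With exactly 2 open, each work cell uses its cheapest among the chosen.
{S1, S3}: P→S3 2·6=12, Q→S3 4·13=52, R→S1 12·13=156, S→S1 5·5=25, T→S3 10·11=110, U→S1 5·21=105, V→S3 4·11=44. Service cost 504.
{S2, S3}: service cost 520
{S1, S4}: service cost 540
Among all 10 size-2 choices, {S1, S3} is lowest.

Choose S1 and S3; total service cost 504.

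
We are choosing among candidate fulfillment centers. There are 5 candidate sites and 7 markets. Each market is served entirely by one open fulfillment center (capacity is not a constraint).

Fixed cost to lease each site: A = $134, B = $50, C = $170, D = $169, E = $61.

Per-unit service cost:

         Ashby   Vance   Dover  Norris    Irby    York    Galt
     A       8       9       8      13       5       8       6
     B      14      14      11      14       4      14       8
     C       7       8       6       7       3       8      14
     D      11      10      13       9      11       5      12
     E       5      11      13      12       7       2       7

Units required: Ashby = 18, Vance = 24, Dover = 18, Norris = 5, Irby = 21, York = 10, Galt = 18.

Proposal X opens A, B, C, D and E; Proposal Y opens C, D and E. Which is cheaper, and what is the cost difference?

Proposal X: {A, B, C, D, E}: Ashby→E 5·18=90, Vance→C 8·24=192, Dover→C 6·18=108, Norris→C 7·5=35, Irby→C 3·21=63, York→E 2·10=20, Galt→A 6·18=108. Service 616; fixed 584; total 1200.
Proposal Y: {C, D, E}: Ashby→E 5·18=90, Vance→C 8·24=192, Dover→C 6·18=108, Norris→C 7·5=35, Irby→C 3·21=63, York→E 2·10=20, Galt→E 7·18=126. Service 634; fixed 400; total 1034.
Difference: |1200 − 1034| = 166.

Proposal Y is cheaper by 166.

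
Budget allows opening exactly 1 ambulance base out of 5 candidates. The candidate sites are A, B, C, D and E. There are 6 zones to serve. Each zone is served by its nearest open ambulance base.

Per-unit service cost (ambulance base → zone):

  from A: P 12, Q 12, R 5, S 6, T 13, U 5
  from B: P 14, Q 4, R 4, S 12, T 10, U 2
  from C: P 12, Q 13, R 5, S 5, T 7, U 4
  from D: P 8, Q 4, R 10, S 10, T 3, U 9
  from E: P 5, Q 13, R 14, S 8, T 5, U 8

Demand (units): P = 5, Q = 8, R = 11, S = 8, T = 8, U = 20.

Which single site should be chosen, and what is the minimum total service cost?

With exactly 1 open, each zone uses its cheapest among the chosen.
{B}: P→B 14·5=70, Q→B 4·8=32, R→B 4·11=44, S→B 12·8=96, T→B 10·8=80, U→B 2·20=40. Service cost 362.
{C}: service cost 395
{A}: service cost 463
Among all 5 size-1 choices, {B} is lowest.

Choose B only; total service cost 362.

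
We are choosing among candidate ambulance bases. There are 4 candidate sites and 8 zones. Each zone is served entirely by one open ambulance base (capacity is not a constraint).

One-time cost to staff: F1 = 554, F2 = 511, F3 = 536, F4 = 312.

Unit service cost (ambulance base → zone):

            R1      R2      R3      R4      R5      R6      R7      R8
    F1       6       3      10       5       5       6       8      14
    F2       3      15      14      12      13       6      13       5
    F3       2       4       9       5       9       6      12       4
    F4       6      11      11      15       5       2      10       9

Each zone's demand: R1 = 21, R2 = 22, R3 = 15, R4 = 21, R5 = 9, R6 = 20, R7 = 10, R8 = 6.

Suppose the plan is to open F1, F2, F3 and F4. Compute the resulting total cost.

Total cost: 2450

Each zone is assigned to its cheapest site among the open ones.
{F1, F2, F3, F4}: R1→F3 2·21=42, R2→F1 3·22=66, R3→F3 9·15=135, R4→F1 5·21=105, R5→F1 5·9=45, R6→F4 2·20=40, R7→F1 8·10=80, R8→F3 4·6=24. Service 537; fixed 1913; total 2450.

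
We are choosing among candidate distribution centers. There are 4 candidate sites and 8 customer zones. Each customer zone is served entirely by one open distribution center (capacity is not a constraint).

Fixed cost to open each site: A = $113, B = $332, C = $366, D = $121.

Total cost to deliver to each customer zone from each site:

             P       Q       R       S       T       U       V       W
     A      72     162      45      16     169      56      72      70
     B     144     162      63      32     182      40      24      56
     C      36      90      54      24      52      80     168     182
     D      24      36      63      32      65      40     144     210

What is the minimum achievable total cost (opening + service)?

For any fixed open set, each customer zone goes to its cheapest open site; total = fixed + service.
{A, D}: P→D 24, Q→D 36, R→A 45, S→A 16, T→D 65, U→D 40, V→A 72, W→A 70. Service 368; fixed 234; total 602.
{D}: service 614 + fixed 121 = 735
{A}: P→A 72, Q→A 162, R→A 45, S→A 16, T→A 169, U→A 56, V→A 72, W→A 70. Service 662; fixed 113; total 775.
{A, B, C, D}: service 293 + fixed 932 = 1225
No other subset beats 602.

Minimum total cost: 602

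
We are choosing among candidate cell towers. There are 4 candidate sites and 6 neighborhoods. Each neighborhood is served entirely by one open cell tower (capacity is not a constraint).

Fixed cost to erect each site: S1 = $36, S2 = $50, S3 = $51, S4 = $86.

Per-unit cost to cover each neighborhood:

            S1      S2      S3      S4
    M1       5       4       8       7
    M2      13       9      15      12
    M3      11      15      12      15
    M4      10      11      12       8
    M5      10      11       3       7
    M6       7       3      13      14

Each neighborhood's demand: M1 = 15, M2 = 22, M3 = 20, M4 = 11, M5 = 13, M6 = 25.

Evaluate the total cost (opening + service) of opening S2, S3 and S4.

Each neighborhood is assigned to its cheapest site among the open ones.
{S2, S3, S4}: M1→S2 4·15=60, M2→S2 9·22=198, M3→S3 12·20=240, M4→S4 8·11=88, M5→S3 3·13=39, M6→S2 3·25=75. Service 700; fixed 187; total 887.

Total cost: 887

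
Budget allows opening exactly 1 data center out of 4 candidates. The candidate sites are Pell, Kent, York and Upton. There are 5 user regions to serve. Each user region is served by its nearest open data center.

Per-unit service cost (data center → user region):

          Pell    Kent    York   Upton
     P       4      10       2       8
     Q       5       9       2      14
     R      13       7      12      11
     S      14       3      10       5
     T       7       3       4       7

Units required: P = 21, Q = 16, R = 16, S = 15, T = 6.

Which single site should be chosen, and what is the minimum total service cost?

Choose York only; total service cost 440.

With exactly 1 open, each user region uses its cheapest among the chosen.
{York}: P→York 2·21=42, Q→York 2·16=32, R→York 12·16=192, S→York 10·15=150, T→York 4·6=24. Service cost 440.
{Kent}: service cost 529
{Pell}: service cost 624
Among all 4 size-1 choices, {York} is lowest.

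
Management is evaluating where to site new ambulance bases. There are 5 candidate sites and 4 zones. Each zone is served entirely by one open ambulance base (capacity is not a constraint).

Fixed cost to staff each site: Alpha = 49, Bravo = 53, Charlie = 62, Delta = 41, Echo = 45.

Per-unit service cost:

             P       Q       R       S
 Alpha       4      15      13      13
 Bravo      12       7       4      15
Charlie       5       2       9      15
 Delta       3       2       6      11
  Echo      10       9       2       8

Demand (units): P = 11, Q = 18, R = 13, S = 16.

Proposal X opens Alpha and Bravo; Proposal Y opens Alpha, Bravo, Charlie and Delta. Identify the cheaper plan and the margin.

Proposal Y is cheaper by 30.

Proposal X: {Alpha, Bravo}: P→Alpha 4·11=44, Q→Bravo 7·18=126, R→Bravo 4·13=52, S→Alpha 13·16=208. Service 430; fixed 102; total 532.
Proposal Y: {Alpha, Bravo, Charlie, Delta}: P→Delta 3·11=33, Q→Charlie 2·18=36, R→Bravo 4·13=52, S→Delta 11·16=176. Service 297; fixed 205; total 502.
Difference: |532 − 502| = 30.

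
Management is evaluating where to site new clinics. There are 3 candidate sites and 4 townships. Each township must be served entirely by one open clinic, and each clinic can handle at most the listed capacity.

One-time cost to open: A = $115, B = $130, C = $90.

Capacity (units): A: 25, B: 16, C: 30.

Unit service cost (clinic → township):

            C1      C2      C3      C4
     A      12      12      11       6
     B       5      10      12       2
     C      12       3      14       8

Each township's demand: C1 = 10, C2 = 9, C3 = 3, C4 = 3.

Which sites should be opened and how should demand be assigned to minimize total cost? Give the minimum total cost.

Open {C}: C1→C 12·10=120, C2→C 3·9=27, C3→C 14·3=42, C4→C 8·3=24.
Loads: C carries 25/30. Service 213; fixed 90; total 303.
Next best feasible plan costs 339.

Minimum total cost: 303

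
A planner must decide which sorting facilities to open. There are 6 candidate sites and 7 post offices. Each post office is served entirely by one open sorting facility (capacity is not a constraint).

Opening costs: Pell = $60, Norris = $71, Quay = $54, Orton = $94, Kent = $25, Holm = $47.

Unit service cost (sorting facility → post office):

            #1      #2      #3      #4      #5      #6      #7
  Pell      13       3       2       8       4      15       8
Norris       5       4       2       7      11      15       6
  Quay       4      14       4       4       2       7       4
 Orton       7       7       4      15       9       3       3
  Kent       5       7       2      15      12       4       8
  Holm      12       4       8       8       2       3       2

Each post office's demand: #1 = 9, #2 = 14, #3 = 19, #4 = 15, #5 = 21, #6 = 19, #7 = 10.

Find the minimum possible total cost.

For any fixed open set, each post office goes to its cheapest open site; total = fixed + service.
{Quay, Kent, Holm}: #1→Quay 4·9=36, #2→Holm 4·14=56, #3→Kent 2·19=38, #4→Quay 4·15=60, #5→Quay 2·21=42, #6→Holm 3·19=57, #7→Holm 2·10=20. Service 309; fixed 126; total 435.
{Quay, Holm}: #1→Quay 4·9=36, #2→Holm 4·14=56, #3→Quay 4·19=76, #4→Quay 4·15=60, #5→Quay 2·21=42, #6→Holm 3·19=57, #7→Holm 2·10=20. Service 347; fixed 101; total 448.
{Kent, Holm}: #1→Kent 5·9=45, #2→Holm 4·14=56, #3→Kent 2·19=38, #4→Holm 8·15=120, #5→Holm 2·21=42, #6→Holm 3·19=57, #7→Holm 2·10=20. Service 378; fixed 72; total 450.
{Pell, Norris, Quay, Orton, Kent, Holm}: service 295 + fixed 351 = 646
No other subset beats 435.

Minimum total cost: 435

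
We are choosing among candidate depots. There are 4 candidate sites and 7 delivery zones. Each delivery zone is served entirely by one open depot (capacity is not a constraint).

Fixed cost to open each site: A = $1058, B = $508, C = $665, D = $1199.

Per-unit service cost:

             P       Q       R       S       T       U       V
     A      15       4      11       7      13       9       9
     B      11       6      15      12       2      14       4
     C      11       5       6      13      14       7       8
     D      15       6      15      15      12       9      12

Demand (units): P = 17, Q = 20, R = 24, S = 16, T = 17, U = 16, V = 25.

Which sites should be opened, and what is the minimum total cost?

For any fixed open set, each delivery zone goes to its cheapest open site; total = fixed + service.
{B}: P→B 11·17=187, Q→B 6·20=120, R→B 15·24=360, S→B 12·16=192, T→B 2·17=34, U→B 14·16=224, V→B 4·25=100. Service 1217; fixed 508; total 1725.
{C}: service 1189 + fixed 665 = 1854
{B, C}: P→B 11·17=187, Q→C 5·20=100, R→C 6·24=144, S→B 12·16=192, T→B 2·17=34, U→C 7·16=112, V→B 4·25=100. Service 869; fixed 1173; total 2042.
{A, B, C, D}: service 769 + fixed 3430 = 4199
(All 15 nonempty subsets were checked; B only is lowest.)

Open B only; minimum total cost 1725.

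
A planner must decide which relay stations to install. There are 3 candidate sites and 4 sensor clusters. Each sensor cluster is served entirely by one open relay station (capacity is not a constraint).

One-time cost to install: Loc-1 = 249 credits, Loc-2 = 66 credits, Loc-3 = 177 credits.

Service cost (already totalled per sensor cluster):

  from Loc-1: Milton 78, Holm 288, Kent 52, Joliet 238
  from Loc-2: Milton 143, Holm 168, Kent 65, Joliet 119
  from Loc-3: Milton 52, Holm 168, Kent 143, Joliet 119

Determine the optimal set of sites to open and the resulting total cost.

Open Loc-2 only; minimum total cost 561.

For any fixed open set, each sensor cluster goes to its cheapest open site; total = fixed + service.
{Loc-2}: Milton→Loc-2 143, Holm→Loc-2 168, Kent→Loc-2 65, Joliet→Loc-2 119. Service 495; fixed 66; total 561.
{Loc-2, Loc-3}: service 404 + fixed 243 = 647
{Loc-3}: Milton→Loc-3 52, Holm→Loc-3 168, Kent→Loc-3 143, Joliet→Loc-3 119. Service 482; fixed 177; total 659.
{Loc-1, Loc-2, Loc-3}: service 391 + fixed 492 = 883
No other subset beats 561.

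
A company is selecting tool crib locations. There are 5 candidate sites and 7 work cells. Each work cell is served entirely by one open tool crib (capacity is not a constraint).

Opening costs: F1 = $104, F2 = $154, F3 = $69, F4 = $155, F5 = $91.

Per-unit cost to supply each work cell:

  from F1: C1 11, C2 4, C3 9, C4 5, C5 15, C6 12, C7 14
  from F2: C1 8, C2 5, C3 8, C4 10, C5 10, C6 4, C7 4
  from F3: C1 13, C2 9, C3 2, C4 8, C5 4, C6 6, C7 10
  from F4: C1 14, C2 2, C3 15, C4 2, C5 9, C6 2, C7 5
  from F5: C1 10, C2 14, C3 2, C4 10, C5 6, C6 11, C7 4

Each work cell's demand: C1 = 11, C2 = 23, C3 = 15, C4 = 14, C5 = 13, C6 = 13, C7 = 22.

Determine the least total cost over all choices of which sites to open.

For any fixed open set, each work cell goes to its cheapest open site; total = fixed + service.
{F4, F5}: C1→F5 10·11=110, C2→F4 2·23=46, C3→F5 2·15=30, C4→F4 2·14=28, C5→F5 6·13=78, C6→F4 2·13=26, C7→F5 4·22=88. Service 406; fixed 246; total 652.
{F3, F4}: C1→F3 13·11=143, C2→F4 2·23=46, C3→F3 2·15=30, C4→F4 2·14=28, C5→F3 4·13=52, C6→F4 2·13=26, C7→F4 5·22=110. Service 435; fixed 224; total 659.
{F3, F4, F5}: service 380 + fixed 315 = 695
{F1, F2, F3, F4, F5}: service 358 + fixed 573 = 931
No other subset beats 652.

Minimum total cost: 652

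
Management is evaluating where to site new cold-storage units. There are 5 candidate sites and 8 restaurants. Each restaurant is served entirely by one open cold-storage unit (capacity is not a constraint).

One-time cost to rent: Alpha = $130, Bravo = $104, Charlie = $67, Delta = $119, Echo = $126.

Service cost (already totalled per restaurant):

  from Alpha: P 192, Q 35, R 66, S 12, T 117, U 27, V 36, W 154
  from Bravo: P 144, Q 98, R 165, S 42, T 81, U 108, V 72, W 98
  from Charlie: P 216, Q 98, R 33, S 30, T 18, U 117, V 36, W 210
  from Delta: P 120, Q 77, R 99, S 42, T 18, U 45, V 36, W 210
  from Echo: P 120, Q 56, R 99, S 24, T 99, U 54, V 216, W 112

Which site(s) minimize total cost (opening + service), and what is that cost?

Open Charlie and Echo; minimum total cost 646.

For any fixed open set, each restaurant goes to its cheapest open site; total = fixed + service.
{Charlie, Echo}: P→Echo 120, Q→Echo 56, R→Charlie 33, S→Echo 24, T→Charlie 18, U→Echo 54, V→Charlie 36, W→Echo 112. Service 453; fixed 193; total 646.
{Alpha, Bravo, Charlie}: P→Bravo 144, Q→Alpha 35, R→Charlie 33, S→Alpha 12, T→Charlie 18, U→Alpha 27, V→Alpha 36, W→Bravo 98. Service 403; fixed 301; total 704.
{Alpha, Charlie}: P→Alpha 192, Q→Alpha 35, R→Charlie 33, S→Alpha 12, T→Charlie 18, U→Alpha 27, V→Alpha 36, W→Alpha 154. Service 507; fixed 197; total 704.
{Alpha, Bravo, Charlie, Delta, Echo}: service 379 + fixed 546 = 925
No other subset beats 646.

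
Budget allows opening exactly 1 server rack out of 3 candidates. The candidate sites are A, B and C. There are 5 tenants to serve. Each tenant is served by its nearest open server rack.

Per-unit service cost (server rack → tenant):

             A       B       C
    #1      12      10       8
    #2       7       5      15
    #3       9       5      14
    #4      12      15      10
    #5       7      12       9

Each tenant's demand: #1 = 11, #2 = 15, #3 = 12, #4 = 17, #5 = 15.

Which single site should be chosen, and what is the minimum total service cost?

With exactly 1 open, each tenant uses its cheapest among the chosen.
{A}: #1→A 12·11=132, #2→A 7·15=105, #3→A 9·12=108, #4→A 12·17=204, #5→A 7·15=105. Service cost 654.
{B}: service cost 680
{C}: service cost 786
Among all 3 size-1 choices, {A} is lowest.

Choose A only; total service cost 654.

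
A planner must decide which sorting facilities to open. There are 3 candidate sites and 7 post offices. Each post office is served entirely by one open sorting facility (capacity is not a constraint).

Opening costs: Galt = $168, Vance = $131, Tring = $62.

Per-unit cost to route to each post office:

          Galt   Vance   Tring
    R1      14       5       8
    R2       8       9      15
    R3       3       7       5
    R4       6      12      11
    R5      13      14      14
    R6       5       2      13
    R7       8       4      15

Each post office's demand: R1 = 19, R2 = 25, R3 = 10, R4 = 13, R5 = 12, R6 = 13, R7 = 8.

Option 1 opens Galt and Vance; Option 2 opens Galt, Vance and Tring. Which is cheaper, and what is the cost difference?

Option 1: {Galt, Vance}: R1→Vance 5·19=95, R2→Galt 8·25=200, R3→Galt 3·10=30, R4→Galt 6·13=78, R5→Galt 13·12=156, R6→Vance 2·13=26, R7→Vance 4·8=32. Service 617; fixed 299; total 916.
Option 2: {Galt, Vance, Tring}: R1→Vance 5·19=95, R2→Galt 8·25=200, R3→Galt 3·10=30, R4→Galt 6·13=78, R5→Galt 13·12=156, R6→Vance 2·13=26, R7→Vance 4·8=32. Service 617; fixed 361; total 978.
Difference: |916 − 978| = 62.

Option 1 is cheaper by 62.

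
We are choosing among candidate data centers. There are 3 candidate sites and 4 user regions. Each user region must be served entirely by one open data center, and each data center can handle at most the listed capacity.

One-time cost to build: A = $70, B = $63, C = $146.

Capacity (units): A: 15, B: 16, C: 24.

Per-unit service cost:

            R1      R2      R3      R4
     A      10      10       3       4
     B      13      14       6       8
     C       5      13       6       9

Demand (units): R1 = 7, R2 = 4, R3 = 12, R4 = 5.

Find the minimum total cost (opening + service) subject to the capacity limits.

Open {A, B}: R1→A 10·7=70, R2→B 14·4=56, R3→B 6·12=72, R4→A 4·5=20.
Loads: A carries 12/15, B carries 16/16. Service 218; fixed 133; total 351.
Next best feasible plan costs 356.

Minimum total cost: 351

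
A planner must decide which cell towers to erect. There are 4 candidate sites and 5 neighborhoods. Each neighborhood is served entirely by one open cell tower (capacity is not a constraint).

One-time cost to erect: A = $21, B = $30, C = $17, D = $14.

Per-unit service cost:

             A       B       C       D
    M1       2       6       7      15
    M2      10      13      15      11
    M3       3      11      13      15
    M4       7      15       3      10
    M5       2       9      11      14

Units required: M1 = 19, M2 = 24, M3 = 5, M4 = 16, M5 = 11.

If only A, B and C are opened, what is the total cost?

Each neighborhood is assigned to its cheapest site among the open ones.
{A, B, C}: M1→A 2·19=38, M2→A 10·24=240, M3→A 3·5=15, M4→C 3·16=48, M5→A 2·11=22. Service 363; fixed 68; total 431.

Total cost: 431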